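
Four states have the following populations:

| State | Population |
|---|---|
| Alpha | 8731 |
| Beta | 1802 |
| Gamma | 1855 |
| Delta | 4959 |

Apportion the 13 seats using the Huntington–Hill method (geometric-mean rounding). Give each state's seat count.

With divisor 1329: modified quotas Alpha 6.570, Beta 1.356, Gamma 1.396, Delta 3.731.
Geometric-mean thresholds: Alpha √(6·7)=6.481, Beta √(1·2)=1.414, Gamma √(1·2)=1.414, Delta √(3·4)=3.464.
Each quota rounded against its threshold gives Alpha 7, Beta 1, Gamma 1, Delta 4 (total 13).

Alpha 7, Beta 1, Gamma 1, Delta 4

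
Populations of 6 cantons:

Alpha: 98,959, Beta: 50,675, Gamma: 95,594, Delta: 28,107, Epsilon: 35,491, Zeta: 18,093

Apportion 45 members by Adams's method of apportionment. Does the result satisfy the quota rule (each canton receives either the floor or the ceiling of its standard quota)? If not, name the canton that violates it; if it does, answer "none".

none

Standard quotas: Alpha 13.622, Beta 6.975, Gamma 13.158, Delta 3.869, Epsilon 4.885, Zeta 2.490.
Adams allocation: Alpha 13, Beta 7, Gamma 13, Delta 4, Epsilon 5, Zeta 3.
Every allocation lies between the lower and upper quota.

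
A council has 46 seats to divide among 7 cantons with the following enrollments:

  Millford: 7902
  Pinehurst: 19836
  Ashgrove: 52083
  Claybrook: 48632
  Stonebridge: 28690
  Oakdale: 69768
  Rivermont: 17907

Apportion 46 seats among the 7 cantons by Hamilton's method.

Millford 2, Pinehurst 4, Ashgrove 10, Claybrook 9, Stonebridge 5, Oakdale 13, Rivermont 3

Total 244818; standard divisor 244818/46 ≈ 5322.13.
Standard quotas: Millford 1.4847, Pinehurst 3.7271, Ashgrove 9.7861, Claybrook 9.1377, Stonebridge 5.3907, Oakdale 13.1090, Rivermont 3.3646.
Lower quotas: Millford 1, Pinehurst 3, Ashgrove 9, Claybrook 9, Stonebridge 5, Oakdale 13, Rivermont 3 (sum 43, leaving 3 seats).
Remainders in descending order: Ashgrove 0.7861, Pinehurst 0.7271, Millford 0.4847, Stonebridge 0.3907, Rivermont 0.3646, Claybrook 0.1377, Oakdale 0.1090.
The surplus seats go to Ashgrove, Pinehurst, Millford.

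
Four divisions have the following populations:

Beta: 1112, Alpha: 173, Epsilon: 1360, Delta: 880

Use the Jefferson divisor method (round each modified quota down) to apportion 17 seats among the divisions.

Standard divisor 3525/17 ≈ 207.353; standard quotas: Beta 5.363, Alpha 0.834, Epsilon 6.559, Delta 4.244.
Rounding down gives 5, 0, 6, 4 = 15 seats, so the divisor must be adjusted.
With modified divisor 180: modified quotas Beta 6.178, Alpha 0.961, Epsilon 7.556, Delta 4.889.
Rounding down: Beta 6, Alpha 0, Epsilon 7, Delta 4 (total 17).

Beta 6; Alpha 0; Epsilon 7; Delta 4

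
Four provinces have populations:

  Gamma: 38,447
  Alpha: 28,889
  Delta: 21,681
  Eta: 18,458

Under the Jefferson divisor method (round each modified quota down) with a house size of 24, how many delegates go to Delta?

Standard divisor 107475/24 ≈ 4478.125; standard quotas: Gamma 8.586, Alpha 6.451, Delta 4.842, Eta 4.122.
Rounding down gives 8, 6, 4, 4 = 22 seats, so the divisor must be adjusted.
With modified divisor 4200: modified quotas Gamma 9.154, Alpha 6.878, Delta 5.162, Eta 4.395.
Rounding down: Gamma 9, Alpha 6, Delta 5, Eta 4 (total 24).
Delta receives 5.

5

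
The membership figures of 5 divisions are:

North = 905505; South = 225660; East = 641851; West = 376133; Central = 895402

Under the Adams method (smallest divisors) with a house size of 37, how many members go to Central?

10

Standard divisor 3044551/37 ≈ 82285.162; standard quotas: North 11.004, South 2.742, East 7.800, West 4.571, Central 10.882.
Rounding up gives 12, 3, 8, 5, 11 = 39 seats, so the divisor must be adjusted.
With modified divisor 90000: modified quotas North 10.061, South 2.507, East 7.132, West 4.179, Central 9.949.
Rounding up: North 11, South 3, East 8, West 5, Central 10 (total 37).
Central receives 10.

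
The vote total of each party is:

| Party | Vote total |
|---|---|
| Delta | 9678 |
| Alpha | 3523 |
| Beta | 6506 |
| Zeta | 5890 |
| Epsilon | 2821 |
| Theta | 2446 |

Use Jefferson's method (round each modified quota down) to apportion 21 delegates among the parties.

Delta 7; Alpha 2; Beta 5; Zeta 4; Epsilon 2; Theta 1

Standard divisor 30864/21 ≈ 1469.714; standard quotas: Delta 6.585, Alpha 2.397, Beta 4.427, Zeta 4.008, Epsilon 1.919, Theta 1.664.
Rounding down gives 6, 2, 4, 4, 1, 1 = 18 seats, so the divisor must be adjusted.
With modified divisor 1260: modified quotas Delta 7.681, Alpha 2.796, Beta 5.163, Zeta 4.675, Epsilon 2.239, Theta 1.941.
Rounding down: Delta 7, Alpha 2, Beta 5, Zeta 4, Epsilon 2, Theta 1 (total 21).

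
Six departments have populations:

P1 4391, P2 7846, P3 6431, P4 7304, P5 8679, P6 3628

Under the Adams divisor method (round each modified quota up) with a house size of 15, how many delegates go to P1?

2

Standard divisor 38279/15 ≈ 2551.933; standard quotas: P1 1.721, P2 3.075, P3 2.520, P4 2.862, P5 3.401, P6 1.422.
Rounding up gives 2, 4, 3, 3, 4, 2 = 18 seats, so the divisor must be adjusted.
With modified divisor 3400: modified quotas P1 1.291, P2 2.308, P3 1.891, P4 2.148, P5 2.553, P6 1.067.
Rounding up: P1 2, P2 3, P3 2, P4 3, P5 3, P6 2 (total 15).
P1 receives 2.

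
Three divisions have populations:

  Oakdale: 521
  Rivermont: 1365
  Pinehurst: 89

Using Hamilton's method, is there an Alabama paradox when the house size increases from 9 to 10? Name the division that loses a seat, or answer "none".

At 9 seats: Oakdale 2, Rivermont 6, Pinehurst 1.
At 10 seats: Oakdale 3, Rivermont 7, Pinehurst 0.
Pinehurst drops from 1 to 0.

Pinehurst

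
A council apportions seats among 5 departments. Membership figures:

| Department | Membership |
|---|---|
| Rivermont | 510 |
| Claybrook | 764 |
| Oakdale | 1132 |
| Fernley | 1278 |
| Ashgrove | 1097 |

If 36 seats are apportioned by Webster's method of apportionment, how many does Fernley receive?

Standard divisor 4781/36 ≈ 132.806; standard quotas: Rivermont 3.840, Claybrook 5.753, Oakdale 8.524, Fernley 9.623, Ashgrove 8.260.
Rounding to the nearest integer gives 4, 6, 9, 10, 8 = 37 seats, so the divisor must be adjusted.
With modified divisor 134: modified quotas Rivermont 3.806, Claybrook 5.701, Oakdale 8.448, Fernley 9.537, Ashgrove 8.187.
Rounding to the nearest integer: Rivermont 4, Claybrook 6, Oakdale 8, Fernley 10, Ashgrove 8 (total 36).
Fernley receives 10.

10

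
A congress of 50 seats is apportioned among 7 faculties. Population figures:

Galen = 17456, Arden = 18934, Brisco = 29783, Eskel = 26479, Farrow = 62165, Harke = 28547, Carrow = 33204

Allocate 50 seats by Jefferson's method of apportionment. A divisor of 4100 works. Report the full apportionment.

Galen=4, Arden=4, Brisco=7, Eskel=6, Farrow=15, Harke=6, Carrow=8

With modified divisor 4100: modified quotas Galen 4.258, Arden 4.618, Brisco 7.264, Eskel 6.458, Farrow 15.162, Harke 6.963, Carrow 8.099.
Rounding down: Galen 4, Arden 4, Brisco 7, Eskel 6, Farrow 15, Harke 6, Carrow 8 (total 50).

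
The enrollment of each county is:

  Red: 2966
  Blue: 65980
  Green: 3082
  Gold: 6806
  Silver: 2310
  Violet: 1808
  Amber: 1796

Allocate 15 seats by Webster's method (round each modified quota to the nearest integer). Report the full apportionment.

Red 1, Blue 12, Green 1, Gold 1, Silver 0, Violet 0, Amber 0

Standard divisor 84748/15 ≈ 5649.867; standard quotas: Red 0.525, Blue 11.678, Green 0.545, Gold 1.205, Silver 0.409, Violet 0.320, Amber 0.318.
Rounding to the nearest integer gives Red 1, Blue 12, Green 1, Gold 1, Silver 0, Violet 0, Amber 0 — total 15, matching the house size, so no adjustment is needed.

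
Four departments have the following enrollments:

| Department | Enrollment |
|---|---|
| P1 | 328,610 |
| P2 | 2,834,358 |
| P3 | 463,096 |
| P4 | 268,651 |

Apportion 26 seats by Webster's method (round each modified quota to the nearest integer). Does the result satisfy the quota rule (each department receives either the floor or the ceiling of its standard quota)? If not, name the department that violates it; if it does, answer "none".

none

Standard quotas: P1 2.194, P2 18.921, P3 3.091, P4 1.793.
Webster allocation: P1 2, P2 19, P3 3, P4 2.
Every allocation lies between the lower and upper quota.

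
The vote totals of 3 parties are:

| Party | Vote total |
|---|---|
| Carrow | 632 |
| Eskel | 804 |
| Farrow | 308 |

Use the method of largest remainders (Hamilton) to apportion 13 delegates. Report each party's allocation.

Carrow 5, Eskel 6, Farrow 2

The standard divisor is 1744/13 ≈ 134.154.
Standard quotas: Carrow 4.711, Eskel 5.993, Farrow 2.296.
Lower quotas: Carrow 4, Eskel 5, Farrow 2 (sum 11, leaving 2 seats).
Remainders in descending order: Eskel 0.993, Carrow 0.711, Farrow 0.296.
The surplus seats go to Eskel, Carrow.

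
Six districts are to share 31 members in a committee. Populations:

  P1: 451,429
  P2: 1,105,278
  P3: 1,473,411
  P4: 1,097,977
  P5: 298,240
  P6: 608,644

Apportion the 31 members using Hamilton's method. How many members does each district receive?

P1=3; P2=7; P3=9; P4=7; P5=2; P6=3

Total 5034979; standard divisor 5034979/31 ≈ 162418.677.
Standard quotas: P1 2.7794, P2 6.8051, P3 9.0717, P4 6.7602, P5 1.8362, P6 3.7474.
Lower quotas: P1 2, P2 6, P3 9, P4 6, P5 1, P6 3 (sum 27, leaving 4 seats).
Remainders in descending order: P5 0.8362, P2 0.8051, P1 0.7794, P4 0.7602, P6 0.7474, P3 0.0717.
The surplus seats go to P5, P2, P1, P4.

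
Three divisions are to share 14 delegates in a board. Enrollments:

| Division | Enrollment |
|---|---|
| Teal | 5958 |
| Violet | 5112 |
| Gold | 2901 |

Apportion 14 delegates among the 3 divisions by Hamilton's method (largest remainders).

The standard divisor is 13971/14 ≈ 997.929.
Standard quotas: Teal 5.9704, Violet 5.1226, Gold 2.9070.
Lower quotas: Teal 5, Violet 5, Gold 2 (sum 12, leaving 2 seats).
Remainders in descending order: Teal 0.9704, Gold 0.9070, Violet 0.1226.
The surplus seats go to Teal, Gold.

Teal 6, Violet 5, Gold 3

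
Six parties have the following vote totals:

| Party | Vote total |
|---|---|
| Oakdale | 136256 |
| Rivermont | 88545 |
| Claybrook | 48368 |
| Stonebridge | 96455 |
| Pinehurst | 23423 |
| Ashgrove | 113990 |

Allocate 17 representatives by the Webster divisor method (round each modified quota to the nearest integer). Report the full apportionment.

Oakdale 4; Rivermont 3; Claybrook 2; Stonebridge 3; Pinehurst 1; Ashgrove 4

Standard divisor 507037/17 ≈ 29825.706; standard quotas: Oakdale 4.568, Rivermont 2.969, Claybrook 1.622, Stonebridge 3.234, Pinehurst 0.785, Ashgrove 3.822.
Rounding to the nearest integer gives 5, 3, 2, 3, 1, 4 = 18 seats, so the divisor must be adjusted.
With modified divisor 31300: modified quotas Oakdale 4.353, Rivermont 2.829, Claybrook 1.545, Stonebridge 3.082, Pinehurst 0.748, Ashgrove 3.642.
Rounding to the nearest integer: Oakdale 4, Rivermont 3, Claybrook 2, Stonebridge 3, Pinehurst 1, Ashgrove 4 (total 17).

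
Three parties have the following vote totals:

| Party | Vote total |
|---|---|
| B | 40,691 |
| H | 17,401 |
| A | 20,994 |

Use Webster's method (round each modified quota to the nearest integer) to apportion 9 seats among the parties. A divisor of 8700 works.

With modified divisor 8700: modified quotas B 4.677, H 2.000, A 2.413.
Rounding to the nearest integer: B 5, H 2, A 2 (total 9).

B: 5; H: 2; A: 2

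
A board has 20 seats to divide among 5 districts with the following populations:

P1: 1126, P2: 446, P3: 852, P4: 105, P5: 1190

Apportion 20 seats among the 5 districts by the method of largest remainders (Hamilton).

P1: 6; P2: 2; P3: 5; P4: 1; P5: 6

Standard divisor: 3719 ÷ 20 ≈ 185.95.
Standard quotas: P1 6.055, P2 2.398, P3 4.582, P4 0.565, P5 6.400.
Lower quotas: P1 6, P2 2, P3 4, P4 0, P5 6 (sum 18, leaving 2 seats).
Remainders in descending order: P3 0.582, P4 0.565, P5 0.400, P2 0.398, P1 0.055.
The surplus seats go to P3, P4.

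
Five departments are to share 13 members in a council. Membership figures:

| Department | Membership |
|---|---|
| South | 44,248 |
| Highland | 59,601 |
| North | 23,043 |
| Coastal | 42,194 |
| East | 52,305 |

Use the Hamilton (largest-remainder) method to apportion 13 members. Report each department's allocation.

Standard divisor: 221391 ÷ 13 ≈ 17030.077.
Standard quotas: South 2.5982, Highland 3.4997, North 1.3531, Coastal 2.4776, East 3.0713.
Lower quotas: South 2, Highland 3, North 1, Coastal 2, East 3 (sum 11, leaving 2 seats).
Remainders in descending order: South 0.5982, Highland 0.4997, Coastal 0.4776, North 0.3531, East 0.0713.
Largest remainders: South, Highland receive the extra seats.

South 3, Highland 4, North 1, Coastal 2, East 3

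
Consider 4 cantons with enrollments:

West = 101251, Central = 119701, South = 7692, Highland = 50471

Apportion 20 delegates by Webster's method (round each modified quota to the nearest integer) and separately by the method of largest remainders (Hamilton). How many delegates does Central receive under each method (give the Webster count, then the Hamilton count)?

8 and 9

Webster: West 7, Central 8, South 1, Highland 4.
Hamilton: West 7, Central 9, South 0, Highland 4.
Central gets 8 under Webster and 9 under Hamilton.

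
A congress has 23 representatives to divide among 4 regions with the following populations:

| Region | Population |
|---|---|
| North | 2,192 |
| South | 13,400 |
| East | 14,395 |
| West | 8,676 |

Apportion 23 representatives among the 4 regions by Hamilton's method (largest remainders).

North=1, South=8, East=9, West=5

Standard divisor: 38663 ÷ 23 = 1681.
Standard quotas: North 1.3040, South 7.9714, East 8.5634, West 5.1612.
Lower quotas: North 1, South 7, East 8, West 5 (sum 21, leaving 2 seats).
Remainders in descending order: South 0.9714, East 0.5634, North 0.3040, West 0.1612.
Largest remainders: South, East receive the extra seats.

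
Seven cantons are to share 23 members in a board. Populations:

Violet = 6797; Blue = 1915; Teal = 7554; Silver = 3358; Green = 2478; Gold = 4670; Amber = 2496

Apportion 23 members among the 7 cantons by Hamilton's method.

The standard divisor is 29268/23 ≈ 1272.522.
Standard quotas: Violet 5.3414, Blue 1.5049, Teal 5.9362, Silver 2.6389, Green 1.9473, Gold 3.6699, Amber 1.9615.
Lower quotas: Violet 5, Blue 1, Teal 5, Silver 2, Green 1, Gold 3, Amber 1 (sum 18, leaving 5 seats).
Remainders in descending order: Amber 0.9615, Green 0.9473, Teal 0.9362, Gold 0.6699, Silver 0.6389, Blue 0.5049, Violet 0.3414.
Largest remainders: Amber, Green, Teal, Gold, Silver receive the extra seats.

Violet 5, Blue 1, Teal 6, Silver 3, Green 2, Gold 4, Amber 2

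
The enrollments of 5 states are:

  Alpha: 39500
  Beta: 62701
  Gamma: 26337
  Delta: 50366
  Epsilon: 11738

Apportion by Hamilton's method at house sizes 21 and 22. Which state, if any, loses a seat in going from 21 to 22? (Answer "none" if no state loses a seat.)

none

At 21 seats: Alpha 4, Beta 7, Gamma 3, Delta 6, Epsilon 1.
At 22 seats: Alpha 5, Beta 7, Gamma 3, Delta 6, Epsilon 1.
No state's allocation decreased.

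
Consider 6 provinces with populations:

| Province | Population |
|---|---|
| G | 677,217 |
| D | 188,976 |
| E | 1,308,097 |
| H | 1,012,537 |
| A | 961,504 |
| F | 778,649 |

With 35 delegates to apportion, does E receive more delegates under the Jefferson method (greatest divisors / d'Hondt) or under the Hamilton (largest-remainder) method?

Jefferson

Jefferson: G 5, D 1, E 10, H 7, A 7, F 5.
Hamilton: G 5, D 1, E 9, H 7, A 7, F 6.
E gets 10 under Jefferson and 9 under Hamilton.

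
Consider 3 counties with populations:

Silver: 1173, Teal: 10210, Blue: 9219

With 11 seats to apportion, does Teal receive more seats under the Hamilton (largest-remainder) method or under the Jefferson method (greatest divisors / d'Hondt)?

Jefferson

Hamilton: Silver 1, Teal 5, Blue 5.
Jefferson: Silver 0, Teal 6, Blue 5.
Teal gets 5 under Hamilton and 6 under Jefferson.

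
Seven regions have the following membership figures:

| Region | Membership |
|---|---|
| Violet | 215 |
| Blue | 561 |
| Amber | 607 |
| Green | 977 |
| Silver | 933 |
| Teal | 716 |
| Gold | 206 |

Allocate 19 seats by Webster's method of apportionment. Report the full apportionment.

Standard divisor 4215/19 ≈ 221.842; standard quotas: Violet 0.969, Blue 2.529, Amber 2.736, Green 4.404, Silver 4.206, Teal 3.228, Gold 0.929.
Rounding to the nearest integer gives Violet 1, Blue 3, Amber 3, Green 4, Silver 4, Teal 3, Gold 1 — total 19, matching the house size, so no adjustment is needed.

Violet 1, Blue 3, Amber 3, Green 4, Silver 4, Teal 3, Gold 1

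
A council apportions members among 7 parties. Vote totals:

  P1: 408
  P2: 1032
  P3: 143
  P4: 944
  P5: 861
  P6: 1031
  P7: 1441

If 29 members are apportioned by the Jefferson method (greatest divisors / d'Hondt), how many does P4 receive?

5

Standard divisor 5860/29 ≈ 202.069; standard quotas: P1 2.019, P2 5.107, P3 0.708, P4 4.672, P5 4.261, P6 5.102, P7 7.131.
Rounding down gives 2, 5, 0, 4, 4, 5, 7 = 27 seats, so the divisor must be adjusted.
With modified divisor 176: modified quotas P1 2.318, P2 5.864, P3 0.812, P4 5.364, P5 4.892, P6 5.858, P7 8.188.
Rounding down: P1 2, P2 5, P3 0, P4 5, P5 4, P6 5, P7 8 (total 29).
P4 receives 5.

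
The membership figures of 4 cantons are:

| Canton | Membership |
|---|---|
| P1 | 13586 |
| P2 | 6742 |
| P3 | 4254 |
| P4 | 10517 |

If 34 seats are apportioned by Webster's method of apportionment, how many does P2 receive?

Standard divisor 35099/34 ≈ 1032.324; standard quotas: P1 13.161, P2 6.531, P3 4.121, P4 10.188.
Rounding to the nearest integer gives P1 13, P2 7, P3 4, P4 10 — total 34, matching the house size, so no adjustment is needed.
P2 receives 7.

7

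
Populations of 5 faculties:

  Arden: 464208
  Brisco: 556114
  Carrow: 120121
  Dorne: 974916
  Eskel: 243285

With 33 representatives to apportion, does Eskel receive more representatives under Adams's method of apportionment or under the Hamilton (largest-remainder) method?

Adams

Adams: Arden 6, Brisco 8, Carrow 2, Dorne 13, Eskel 4.
Hamilton: Arden 6, Brisco 8, Carrow 2, Dorne 14, Eskel 3.
Eskel gets 4 under Adams and 3 under Hamilton.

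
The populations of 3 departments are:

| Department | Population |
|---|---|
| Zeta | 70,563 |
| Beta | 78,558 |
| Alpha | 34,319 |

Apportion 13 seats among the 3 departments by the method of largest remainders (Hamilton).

Zeta: 5, Beta: 6, Alpha: 2

Standard divisor: 183440 ÷ 13 ≈ 14110.769.
Standard quotas: Zeta 5.0006, Beta 5.5672, Alpha 2.4321.
Lower quotas: Zeta 5, Beta 5, Alpha 2 (sum 12, leaving 1 seat).
Remainders in descending order: Beta 0.5672, Alpha 0.4321, Zeta 0.0006.
Largest remainder: Beta receives the extra seat.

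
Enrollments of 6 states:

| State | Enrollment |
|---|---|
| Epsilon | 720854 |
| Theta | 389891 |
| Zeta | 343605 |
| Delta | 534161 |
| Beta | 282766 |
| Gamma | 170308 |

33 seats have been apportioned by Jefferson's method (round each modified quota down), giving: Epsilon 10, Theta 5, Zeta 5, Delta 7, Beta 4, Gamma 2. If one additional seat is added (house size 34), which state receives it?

Delta

Priority for the next seat is population ÷ (current seats + 1).
Priorities: Epsilon 65532.182, Theta 64981.833, Zeta 57267.500, Delta 66770.125, Beta 56553.200, Gamma 56769.333.
Highest priority: Delta.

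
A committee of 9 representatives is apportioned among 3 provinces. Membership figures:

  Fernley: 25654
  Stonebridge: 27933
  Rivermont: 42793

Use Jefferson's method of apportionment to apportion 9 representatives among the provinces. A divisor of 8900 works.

With modified divisor 8900: modified quotas Fernley 2.882, Stonebridge 3.139, Rivermont 4.808.
Rounding down: Fernley 2, Stonebridge 3, Rivermont 4 (total 9).

Fernley 2, Stonebridge 3, Rivermont 4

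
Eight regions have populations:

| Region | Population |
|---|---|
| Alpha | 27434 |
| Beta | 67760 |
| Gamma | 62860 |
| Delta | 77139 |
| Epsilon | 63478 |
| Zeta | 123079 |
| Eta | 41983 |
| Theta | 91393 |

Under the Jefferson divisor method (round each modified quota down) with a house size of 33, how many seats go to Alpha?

1

Standard divisor 555126/33 ≈ 16822; standard quotas: Alpha 1.631, Beta 4.028, Gamma 3.737, Delta 4.586, Epsilon 3.774, Zeta 7.317, Eta 2.496, Theta 5.433.
Rounding down gives 1, 4, 3, 4, 3, 7, 2, 5 = 29 seats, so the divisor must be adjusted.
With modified divisor 15300: modified quotas Alpha 1.793, Beta 4.429, Gamma 4.108, Delta 5.042, Epsilon 4.149, Zeta 8.044, Eta 2.744, Theta 5.973.
Rounding down: Alpha 1, Beta 4, Gamma 4, Delta 5, Epsilon 4, Zeta 8, Eta 2, Theta 5 (total 33).
Alpha receives 1.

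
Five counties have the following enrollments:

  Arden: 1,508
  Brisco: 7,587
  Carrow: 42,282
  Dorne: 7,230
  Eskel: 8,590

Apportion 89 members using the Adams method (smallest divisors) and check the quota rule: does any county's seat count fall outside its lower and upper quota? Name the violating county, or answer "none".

Standard quotas: Arden 1.997, Brisco 10.049, Carrow 56.001, Dorne 9.576, Eskel 11.377.
Adams allocation: Arden 2, Brisco 10, Carrow 55, Dorne 10, Eskel 12.
Carrow has quota 56.001 (lower 56, upper 57) but receives 55 — outside the quota interval.

Carrow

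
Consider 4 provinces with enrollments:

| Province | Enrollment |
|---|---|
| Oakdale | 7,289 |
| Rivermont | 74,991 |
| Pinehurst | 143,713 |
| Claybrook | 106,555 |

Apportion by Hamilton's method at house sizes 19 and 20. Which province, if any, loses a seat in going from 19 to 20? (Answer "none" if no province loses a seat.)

At 19 seats: Oakdale 1, Rivermont 4, Pinehurst 8, Claybrook 6.
At 20 seats: Oakdale 0, Rivermont 5, Pinehurst 9, Claybrook 6.
Oakdale drops from 1 to 0.

Oakdale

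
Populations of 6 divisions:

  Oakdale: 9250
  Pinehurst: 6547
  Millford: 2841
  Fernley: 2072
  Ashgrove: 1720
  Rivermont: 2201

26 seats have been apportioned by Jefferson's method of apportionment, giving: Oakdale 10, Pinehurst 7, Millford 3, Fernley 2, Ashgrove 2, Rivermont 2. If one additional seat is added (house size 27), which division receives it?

Oakdale

Priority for the next seat is population ÷ (current seats + 1).
Priorities: Oakdale 840.909, Pinehurst 818.375, Millford 710.250, Fernley 690.667, Ashgrove 573.333, Rivermont 733.667.
Highest priority: Oakdale.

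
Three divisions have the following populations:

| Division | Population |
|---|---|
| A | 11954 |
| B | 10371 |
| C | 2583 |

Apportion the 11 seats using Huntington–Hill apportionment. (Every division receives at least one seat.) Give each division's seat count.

With divisor 2251: modified quotas A 5.311, B 4.607, C 1.147.
Geometric-mean thresholds: A √(5·6)=5.477, B √(4·5)=4.472, C √(1·2)=1.414.
Each quota rounded against its threshold gives A 5, B 5, C 1 (total 11).

A=5, B=5, C=1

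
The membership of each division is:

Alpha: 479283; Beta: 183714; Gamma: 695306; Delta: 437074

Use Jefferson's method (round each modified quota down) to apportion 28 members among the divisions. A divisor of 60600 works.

Alpha: 7, Beta: 3, Gamma: 11, Delta: 7

With modified divisor 60600: modified quotas Alpha 7.909, Beta 3.032, Gamma 11.474, Delta 7.212.
Rounding down: Alpha 7, Beta 3, Gamma 11, Delta 7 (total 28).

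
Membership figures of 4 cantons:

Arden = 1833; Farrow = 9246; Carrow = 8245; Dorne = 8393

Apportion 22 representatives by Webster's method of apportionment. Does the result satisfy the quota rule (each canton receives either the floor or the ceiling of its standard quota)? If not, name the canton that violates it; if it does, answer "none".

none

Standard quotas: Arden 1.455, Farrow 7.339, Carrow 6.544, Dorne 6.662.
Webster allocation: Arden 1, Farrow 7, Carrow 7, Dorne 7.
Every allocation lies between the lower and upper quota.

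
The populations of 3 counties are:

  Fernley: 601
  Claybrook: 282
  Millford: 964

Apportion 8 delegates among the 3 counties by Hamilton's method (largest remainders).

The standard divisor is 1847/8 ≈ 230.875.
Standard quotas: Fernley 2.603, Claybrook 1.221, Millford 4.175.
Lower quotas: Fernley 2, Claybrook 1, Millford 4 (sum 7, leaving 1 seat).
Remainders in descending order: Fernley 0.603, Claybrook 0.221, Millford 0.175.
The surplus seat goes to Fernley.

Fernley=3, Claybrook=1, Millford=4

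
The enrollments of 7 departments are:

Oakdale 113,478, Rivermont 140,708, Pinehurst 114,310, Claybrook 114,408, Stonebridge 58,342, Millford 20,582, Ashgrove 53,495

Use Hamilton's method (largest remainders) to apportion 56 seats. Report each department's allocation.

Total 615323; standard divisor 615323/56 ≈ 10987.911.
Standard quotas: Oakdale 10.3275, Rivermont 12.8057, Pinehurst 10.4033, Claybrook 10.4122, Stonebridge 5.3097, Millford 1.8731, Ashgrove 4.8685.
Lower quotas: Oakdale 10, Rivermont 12, Pinehurst 10, Claybrook 10, Stonebridge 5, Millford 1, Ashgrove 4 (sum 52, leaving 4 seats).
Remainders in descending order: Millford 0.8731, Ashgrove 0.8685, Rivermont 0.8057, Claybrook 0.4122, Pinehurst 0.4033, Oakdale 0.3275, Stonebridge 0.3097.
The surplus seats go to Millford, Ashgrove, Rivermont, Claybrook.

Oakdale 10; Rivermont 13; Pinehurst 10; Claybrook 11; Stonebridge 5; Millford 2; Ashgrove 5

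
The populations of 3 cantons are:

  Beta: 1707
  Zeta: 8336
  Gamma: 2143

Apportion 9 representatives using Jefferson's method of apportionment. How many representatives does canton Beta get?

1

Standard divisor 12186/9 ≈ 1354; standard quotas: Beta 1.261, Zeta 6.157, Gamma 1.583.
Rounding down gives 1, 6, 1 = 8 seats, so the divisor must be adjusted.
With modified divisor 1100: modified quotas Beta 1.552, Zeta 7.578, Gamma 1.948.
Rounding down: Beta 1, Zeta 7, Gamma 1 (total 9).
Beta receives 1.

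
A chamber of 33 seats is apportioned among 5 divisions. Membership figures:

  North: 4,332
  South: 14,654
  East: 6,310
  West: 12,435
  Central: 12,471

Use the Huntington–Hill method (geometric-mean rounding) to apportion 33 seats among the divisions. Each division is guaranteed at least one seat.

North 3, South 10, East 4, West 8, Central 8

With divisor 1507: modified quotas North 2.875, South 9.724, East 4.187, West 8.251, Central 8.275.
Geometric-mean thresholds: North √(2·3)=2.449, South √(9·10)=9.487, East √(4·5)=4.472, West √(8·9)=8.485, Central √(8·9)=8.485.
Each quota rounded against its threshold gives North 3, South 10, East 4, West 8, Central 8 (total 33).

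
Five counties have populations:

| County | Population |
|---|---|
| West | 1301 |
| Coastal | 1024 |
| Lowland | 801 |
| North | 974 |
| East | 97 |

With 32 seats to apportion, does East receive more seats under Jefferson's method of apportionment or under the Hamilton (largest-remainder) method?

Jefferson: West 10, Coastal 8, Lowland 6, North 8, East 0.
Hamilton: West 10, Coastal 8, Lowland 6, North 7, East 1.
East gets 0 under Jefferson and 1 under Hamilton.

Hamilton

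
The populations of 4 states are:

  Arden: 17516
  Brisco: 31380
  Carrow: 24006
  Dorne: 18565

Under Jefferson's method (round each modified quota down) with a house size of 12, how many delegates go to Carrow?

Standard divisor 91467/12 ≈ 7622.25; standard quotas: Arden 2.298, Brisco 4.117, Carrow 3.149, Dorne 2.436.
Rounding down gives 2, 4, 3, 2 = 11 seats, so the divisor must be adjusted.
With modified divisor 6230: modified quotas Arden 2.812, Brisco 5.037, Carrow 3.853, Dorne 2.980.
Rounding down: Arden 2, Brisco 5, Carrow 3, Dorne 2 (total 12).
Carrow receives 3.

3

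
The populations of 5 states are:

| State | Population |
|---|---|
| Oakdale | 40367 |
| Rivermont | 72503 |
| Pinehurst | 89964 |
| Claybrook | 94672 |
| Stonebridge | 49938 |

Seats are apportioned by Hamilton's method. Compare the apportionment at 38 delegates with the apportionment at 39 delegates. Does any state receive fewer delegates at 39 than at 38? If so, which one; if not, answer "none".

At 38 seats: Oakdale 4, Rivermont 8, Pinehurst 10, Claybrook 10, Stonebridge 6.
At 39 seats: Oakdale 4, Rivermont 8, Pinehurst 10, Claybrook 11, Stonebridge 6.
No state's allocation decreased.

none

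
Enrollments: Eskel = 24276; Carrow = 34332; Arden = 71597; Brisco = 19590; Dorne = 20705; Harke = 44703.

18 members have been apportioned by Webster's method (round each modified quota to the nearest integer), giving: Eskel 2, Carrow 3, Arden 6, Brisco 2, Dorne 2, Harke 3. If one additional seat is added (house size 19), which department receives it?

Priority for the next seat is population ÷ (current seats + 0.5).
Priorities: Eskel 9710.400, Carrow 9809.143, Arden 11014.923, Brisco 7836.000, Dorne 8282.000, Harke 12772.286.
Highest priority: Harke.

Harke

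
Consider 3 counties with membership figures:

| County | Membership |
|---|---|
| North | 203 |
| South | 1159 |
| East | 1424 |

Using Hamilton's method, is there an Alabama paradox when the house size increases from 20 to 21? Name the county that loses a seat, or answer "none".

At 20 seats: North 2, South 8, East 10.
At 21 seats: North 1, South 9, East 11.
North drops from 2 to 1.

North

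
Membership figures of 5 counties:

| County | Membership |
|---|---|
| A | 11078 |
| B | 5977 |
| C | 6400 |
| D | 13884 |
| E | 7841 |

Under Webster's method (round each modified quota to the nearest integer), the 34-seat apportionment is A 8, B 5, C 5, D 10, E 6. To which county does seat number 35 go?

D

Priority for the next seat is population ÷ (current seats + 0.5).
Priorities: A 1303.294, B 1086.727, C 1163.636, D 1322.286, E 1206.308.
Highest priority: D.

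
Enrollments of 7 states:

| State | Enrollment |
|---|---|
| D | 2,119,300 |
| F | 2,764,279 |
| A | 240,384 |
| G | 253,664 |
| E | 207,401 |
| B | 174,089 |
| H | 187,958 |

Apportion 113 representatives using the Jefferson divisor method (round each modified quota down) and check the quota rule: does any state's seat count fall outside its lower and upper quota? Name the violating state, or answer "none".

Standard quotas: D 40.269, F 52.524, A 4.568, G 4.820, E 3.941, B 3.308, H 3.571.
Jefferson allocation: D 41, F 54, A 4, G 4, E 4, B 3, H 3.
F has quota 52.524 (lower 52, upper 53) but receives 54 — outside the quota interval.

F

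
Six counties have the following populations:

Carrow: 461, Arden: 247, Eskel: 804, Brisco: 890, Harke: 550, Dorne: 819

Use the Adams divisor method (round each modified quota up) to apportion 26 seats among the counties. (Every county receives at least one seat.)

Standard divisor 3771/26 ≈ 145.038; standard quotas: Carrow 3.178, Arden 1.703, Eskel 5.543, Brisco 6.136, Harke 3.792, Dorne 5.647.
Rounding up gives 4, 2, 6, 7, 4, 6 = 29 seats, so the divisor must be adjusted.
With modified divisor 162: modified quotas Carrow 2.846, Arden 1.525, Eskel 4.963, Brisco 5.494, Harke 3.395, Dorne 5.056.
Rounding up: Carrow 3, Arden 2, Eskel 5, Brisco 6, Harke 4, Dorne 6 (total 26).

Carrow=3; Arden=2; Eskel=5; Brisco=6; Harke=4; Dorne=6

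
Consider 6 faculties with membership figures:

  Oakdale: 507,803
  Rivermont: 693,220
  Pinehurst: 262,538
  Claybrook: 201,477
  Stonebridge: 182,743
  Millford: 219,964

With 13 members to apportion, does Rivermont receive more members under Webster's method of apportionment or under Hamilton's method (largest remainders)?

Webster: Oakdale 3, Rivermont 5, Pinehurst 2, Claybrook 1, Stonebridge 1, Millford 1.
Hamilton: Oakdale 3, Rivermont 4, Pinehurst 2, Claybrook 1, Stonebridge 1, Millford 2.
Rivermont gets 5 under Webster and 4 under Hamilton.

Webster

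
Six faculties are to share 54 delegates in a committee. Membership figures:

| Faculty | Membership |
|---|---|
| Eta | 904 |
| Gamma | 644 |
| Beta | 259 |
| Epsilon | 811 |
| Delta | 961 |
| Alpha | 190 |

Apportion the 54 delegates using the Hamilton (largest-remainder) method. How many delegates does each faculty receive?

Standard divisor: 3769 ÷ 54 ≈ 69.796.
Standard quotas: Eta 12.952, Gamma 9.227, Beta 3.711, Epsilon 11.620, Delta 13.769, Alpha 2.722.
Lower quotas: Eta 12, Gamma 9, Beta 3, Epsilon 11, Delta 13, Alpha 2 (sum 50, leaving 4 seats).
Remainders in descending order: Eta 0.952, Delta 0.769, Alpha 0.722, Beta 0.711, Epsilon 0.620, Gamma 0.227.
The surplus seats go to Eta, Delta, Alpha, Beta.

Eta: 13, Gamma: 9, Beta: 4, Epsilon: 11, Delta: 14, Alpha: 3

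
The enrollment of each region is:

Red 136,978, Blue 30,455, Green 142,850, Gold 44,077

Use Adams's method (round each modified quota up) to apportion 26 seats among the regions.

Red: 10, Blue: 3, Green: 10, Gold: 3

Standard divisor 354360/26 ≈ 13629.231; standard quotas: Red 10.050, Blue 2.235, Green 10.481, Gold 3.234.
Rounding up gives 11, 3, 11, 4 = 29 seats, so the divisor must be adjusted.
With modified divisor 15000: modified quotas Red 9.132, Blue 2.030, Green 9.523, Gold 2.938.
Rounding up: Red 10, Blue 3, Green 10, Gold 3 (total 26).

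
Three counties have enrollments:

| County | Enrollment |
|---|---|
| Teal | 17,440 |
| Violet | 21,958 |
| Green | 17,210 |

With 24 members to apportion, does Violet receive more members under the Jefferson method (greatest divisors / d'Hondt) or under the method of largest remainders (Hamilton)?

Jefferson: Teal 7, Violet 10, Green 7.
Hamilton: Teal 8, Violet 9, Green 7.
Violet gets 10 under Jefferson and 9 under Hamilton.

Jefferson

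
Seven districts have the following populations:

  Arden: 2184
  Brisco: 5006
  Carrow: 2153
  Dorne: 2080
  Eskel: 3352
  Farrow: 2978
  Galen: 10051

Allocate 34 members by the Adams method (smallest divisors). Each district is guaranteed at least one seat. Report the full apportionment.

Arden 3, Brisco 6, Carrow 3, Dorne 3, Eskel 4, Farrow 4, Galen 11

Standard divisor 27804/34 ≈ 817.765; standard quotas: Arden 2.671, Brisco 6.122, Carrow 2.633, Dorne 2.544, Eskel 4.099, Farrow 3.642, Galen 12.291.
Rounding up gives 3, 7, 3, 3, 5, 4, 13 = 38 seats, so the divisor must be adjusted.
With modified divisor 950: modified quotas Arden 2.299, Brisco 5.269, Carrow 2.266, Dorne 2.189, Eskel 3.528, Farrow 3.135, Galen 10.580.
Rounding up: Arden 3, Brisco 6, Carrow 3, Dorne 3, Eskel 4, Farrow 4, Galen 11 (total 34).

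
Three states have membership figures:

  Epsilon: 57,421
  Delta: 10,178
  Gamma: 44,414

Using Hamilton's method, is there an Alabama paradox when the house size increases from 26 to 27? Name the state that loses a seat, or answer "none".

Delta

At 26 seats: Epsilon 13, Delta 3, Gamma 10.
At 27 seats: Epsilon 14, Delta 2, Gamma 11.
Delta drops from 3 to 2.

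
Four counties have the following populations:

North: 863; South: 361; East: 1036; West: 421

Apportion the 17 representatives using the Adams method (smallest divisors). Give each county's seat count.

North 5; South 3; East 6; West 3

Standard divisor 2681/17 ≈ 157.706; standard quotas: North 5.472, South 2.289, East 6.569, West 2.670.
Rounding up gives 6, 3, 7, 3 = 19 seats, so the divisor must be adjusted.
With modified divisor 177: modified quotas North 4.876, South 2.040, East 5.853, West 2.379.
Rounding up: North 5, South 3, East 6, West 3 (total 17).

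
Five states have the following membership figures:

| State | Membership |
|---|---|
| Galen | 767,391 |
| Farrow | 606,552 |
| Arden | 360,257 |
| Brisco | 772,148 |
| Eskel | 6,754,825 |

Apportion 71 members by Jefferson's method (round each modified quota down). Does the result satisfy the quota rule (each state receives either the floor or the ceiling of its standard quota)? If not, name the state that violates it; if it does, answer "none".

Standard quotas: Galen 5.883, Farrow 4.650, Arden 2.762, Brisco 5.920, Eskel 51.785.
Jefferson allocation: Galen 6, Farrow 4, Arden 2, Brisco 6, Eskel 53.
Eskel has quota 51.785 (lower 51, upper 52) but receives 53 — outside the quota interval.

Eskel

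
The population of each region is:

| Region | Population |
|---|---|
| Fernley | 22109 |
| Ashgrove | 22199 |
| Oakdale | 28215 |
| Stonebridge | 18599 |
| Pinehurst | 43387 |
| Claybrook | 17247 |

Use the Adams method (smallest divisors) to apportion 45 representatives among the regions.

Standard divisor 151756/45 ≈ 3372.356; standard quotas: Fernley 6.556, Ashgrove 6.583, Oakdale 8.367, Stonebridge 5.515, Pinehurst 12.865, Claybrook 5.114.
Rounding up gives 7, 7, 9, 6, 13, 6 = 48 seats, so the divisor must be adjusted.
With modified divisor 3650: modified quotas Fernley 6.057, Ashgrove 6.082, Oakdale 7.730, Stonebridge 5.096, Pinehurst 11.887, Claybrook 4.725.
Rounding up: Fernley 7, Ashgrove 7, Oakdale 8, Stonebridge 6, Pinehurst 12, Claybrook 5 (total 45).

Fernley 7, Ashgrove 7, Oakdale 8, Stonebridge 6, Pinehurst 12, Claybrook 5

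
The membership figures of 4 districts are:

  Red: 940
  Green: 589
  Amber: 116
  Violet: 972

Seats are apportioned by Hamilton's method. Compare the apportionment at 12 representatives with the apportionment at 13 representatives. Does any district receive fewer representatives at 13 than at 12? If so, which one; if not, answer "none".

Amber

At 12 seats: Red 4, Green 3, Amber 1, Violet 4.
At 13 seats: Red 5, Green 3, Amber 0, Violet 5.
Amber drops from 1 to 0.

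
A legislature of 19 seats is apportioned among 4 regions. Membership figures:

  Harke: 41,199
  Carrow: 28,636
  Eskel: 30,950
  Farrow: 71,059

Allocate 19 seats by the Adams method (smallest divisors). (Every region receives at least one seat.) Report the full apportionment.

Harke=5, Carrow=3, Eskel=4, Farrow=7

Standard divisor 171844/19 ≈ 9044.421; standard quotas: Harke 4.555, Carrow 3.166, Eskel 3.422, Farrow 7.857.
Rounding up gives 5, 4, 4, 8 = 21 seats, so the divisor must be adjusted.
With modified divisor 10200: modified quotas Harke 4.039, Carrow 2.807, Eskel 3.034, Farrow 6.967.
Rounding up: Harke 5, Carrow 3, Eskel 4, Farrow 7 (total 19).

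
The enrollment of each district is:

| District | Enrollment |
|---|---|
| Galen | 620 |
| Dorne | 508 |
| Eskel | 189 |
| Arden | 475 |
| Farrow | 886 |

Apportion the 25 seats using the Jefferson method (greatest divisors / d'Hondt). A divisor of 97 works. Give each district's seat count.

Galen: 6; Dorne: 5; Eskel: 1; Arden: 4; Farrow: 9

With modified divisor 97: modified quotas Galen 6.392, Dorne 5.237, Eskel 1.948, Arden 4.897, Farrow 9.134.
Rounding down: Galen 6, Dorne 5, Eskel 1, Arden 4, Farrow 9 (total 25).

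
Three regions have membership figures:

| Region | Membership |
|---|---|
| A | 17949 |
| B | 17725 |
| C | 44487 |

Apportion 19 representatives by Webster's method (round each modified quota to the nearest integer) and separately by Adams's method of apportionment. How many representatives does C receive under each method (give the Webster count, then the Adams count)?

Webster: A 4, B 4, C 11.
Adams: A 5, B 4, C 10.
C gets 11 under Webster and 10 under Adams.

11 and 10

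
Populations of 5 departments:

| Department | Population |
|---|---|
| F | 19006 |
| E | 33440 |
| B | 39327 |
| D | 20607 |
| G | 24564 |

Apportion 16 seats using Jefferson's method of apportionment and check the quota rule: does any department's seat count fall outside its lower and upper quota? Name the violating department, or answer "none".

Standard quotas: F 2.221, E 3.907, B 4.595, D 2.408, G 2.870.
Jefferson allocation: F 2, E 4, B 5, D 2, G 3.
Every allocation lies between the lower and upper quota.

none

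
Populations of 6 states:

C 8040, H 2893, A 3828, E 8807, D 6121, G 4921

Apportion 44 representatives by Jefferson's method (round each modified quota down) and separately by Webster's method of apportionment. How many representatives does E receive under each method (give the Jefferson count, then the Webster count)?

12 and 11

Jefferson: C 10, H 3, A 5, E 12, D 8, G 6.
Webster: C 10, H 4, A 5, E 11, D 8, G 6.
E gets 12 under Jefferson and 11 under Webster.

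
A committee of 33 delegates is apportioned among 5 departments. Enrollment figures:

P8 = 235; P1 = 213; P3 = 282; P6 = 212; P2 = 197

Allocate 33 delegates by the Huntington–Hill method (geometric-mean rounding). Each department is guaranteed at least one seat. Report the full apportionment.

P8 7, P1 6, P3 8, P6 6, P2 6

With divisor 35: modified quotas P8 6.714, P1 6.086, P3 8.057, P6 6.057, P2 5.629.
Geometric-mean thresholds: P8 √(6·7)=6.481, P1 √(6·7)=6.481, P3 √(8·9)=8.485, P6 √(6·7)=6.481, P2 √(5·6)=5.477.
Each quota rounded against its threshold gives P8 7, P1 6, P3 8, P6 6, P2 6 (total 33).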